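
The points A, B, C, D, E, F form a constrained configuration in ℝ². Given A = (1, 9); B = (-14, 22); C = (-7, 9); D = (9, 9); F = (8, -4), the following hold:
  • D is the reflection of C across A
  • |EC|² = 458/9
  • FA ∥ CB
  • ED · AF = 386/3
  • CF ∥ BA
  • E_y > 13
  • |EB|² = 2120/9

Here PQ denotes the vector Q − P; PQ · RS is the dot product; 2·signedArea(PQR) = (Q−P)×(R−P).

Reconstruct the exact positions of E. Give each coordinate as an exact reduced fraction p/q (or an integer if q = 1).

E = (-4/3, 40/3)

1. E_x = -4/3  [line -7·x + 13·y + -548/3 = 0 ∩ |EB|² = 2120/9]
2. E_y = 40/3  [line -7·x + 13·y + -548/3 = 0 ∩ |EB|² = 2120/9]
   → E = (-4/3, 40/3)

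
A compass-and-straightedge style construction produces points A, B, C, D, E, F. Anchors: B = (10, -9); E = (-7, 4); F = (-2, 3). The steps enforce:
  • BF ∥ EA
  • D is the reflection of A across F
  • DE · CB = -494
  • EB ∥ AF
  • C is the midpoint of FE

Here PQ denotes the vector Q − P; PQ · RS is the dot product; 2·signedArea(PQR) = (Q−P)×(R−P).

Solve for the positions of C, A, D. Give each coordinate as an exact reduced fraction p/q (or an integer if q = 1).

A = (-19, 16)
C = (-9/2, 7/2)
D = (15, -10)

1. C_x = -9/2  [C is the midpoint of FE]
2. C_y = 7/2  [C is the midpoint of FE]
   → C = (-9/2, 7/2)
3. A_x = -19  [EB ∥ AF ∩ BF ∥ EA]
4. A_y = 16  [EB ∥ AF ∩ BF ∥ EA]
   → A = (-19, 16)
5. D_x = 15  [D is the reflection of A across F]
6. D_y = -10  [D is the reflection of A across F]
   → D = (15, -10)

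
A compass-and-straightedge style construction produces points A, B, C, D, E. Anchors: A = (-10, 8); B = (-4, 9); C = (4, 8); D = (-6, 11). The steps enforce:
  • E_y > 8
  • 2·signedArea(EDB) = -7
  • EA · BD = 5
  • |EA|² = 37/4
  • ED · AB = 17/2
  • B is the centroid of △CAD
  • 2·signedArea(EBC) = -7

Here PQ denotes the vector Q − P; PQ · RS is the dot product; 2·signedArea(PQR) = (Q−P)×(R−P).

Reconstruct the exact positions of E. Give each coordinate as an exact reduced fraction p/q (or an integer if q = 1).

1. E_x = -7  [EA · BD = 5 ∩ 2·signedArea(EBC) = -7]
2. E_y = 17/2  [EA · BD = 5 ∩ 2·signedArea(EBC) = -7]
   → E = (-7, 17/2)

E = (-7, 17/2)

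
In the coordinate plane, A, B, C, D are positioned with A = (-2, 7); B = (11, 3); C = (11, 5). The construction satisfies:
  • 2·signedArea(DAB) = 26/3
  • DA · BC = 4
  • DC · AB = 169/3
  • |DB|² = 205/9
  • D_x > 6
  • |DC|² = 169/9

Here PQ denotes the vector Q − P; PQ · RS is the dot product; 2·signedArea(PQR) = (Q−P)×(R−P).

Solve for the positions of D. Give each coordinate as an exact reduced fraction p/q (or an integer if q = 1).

1. D_x = 20/3  [2·signedArea(DAB) = 26/3 ∩ DC · AB = 169/3]
2. D_y = 5  [2·signedArea(DAB) = 26/3 ∩ DC · AB = 169/3]
   → D = (20/3, 5)

D = (20/3, 5)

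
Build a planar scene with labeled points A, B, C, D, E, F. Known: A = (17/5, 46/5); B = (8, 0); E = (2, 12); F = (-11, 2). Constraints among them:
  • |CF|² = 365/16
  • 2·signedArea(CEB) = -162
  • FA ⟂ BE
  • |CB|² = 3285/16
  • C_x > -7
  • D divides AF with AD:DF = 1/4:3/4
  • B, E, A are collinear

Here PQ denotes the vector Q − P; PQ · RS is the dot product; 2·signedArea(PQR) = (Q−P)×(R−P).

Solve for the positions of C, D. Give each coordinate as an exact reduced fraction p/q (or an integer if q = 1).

C = (-25/4, 3/2)
D = (-1/5, 37/5)

1. C_x = -25/4  [line 12·x + 6·y + 66 = 0 ∩ |CF|² = 365/16]
2. C_y = 3/2  [line 12·x + 6·y + 66 = 0 ∩ |CF|² = 365/16]
   → C = (-25/4, 3/2)
3. D_x = -1/5  [D divides AF with AD:DF = 1/4:3/4]
4. D_y = 37/5  [D divides AF with AD:DF = 1/4:3/4]
   → D = (-1/5, 37/5)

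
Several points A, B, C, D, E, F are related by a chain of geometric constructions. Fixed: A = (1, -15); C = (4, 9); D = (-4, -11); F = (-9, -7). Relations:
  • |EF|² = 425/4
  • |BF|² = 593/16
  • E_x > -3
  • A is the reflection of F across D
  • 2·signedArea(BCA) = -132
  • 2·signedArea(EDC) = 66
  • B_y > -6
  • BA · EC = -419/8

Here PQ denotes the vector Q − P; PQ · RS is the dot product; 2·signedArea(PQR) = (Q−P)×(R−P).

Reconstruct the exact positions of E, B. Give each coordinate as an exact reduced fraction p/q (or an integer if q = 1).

1. E_x = -5/2  [line -20·x + 8·y + -58 = 0 ∩ |EF|² = 425/4]
2. E_y = 1  [line -20·x + 8·y + -58 = 0 ∩ |EF|² = 425/4]
   → E = (-5/2, 1)
3. B_x = -13/4  [BA · EC = -419/8 ∩ 2·signedArea(BCA) = -132]
4. B_y = -5  [BA · EC = -419/8 ∩ 2·signedArea(BCA) = -132]
   → B = (-13/4, -5)

B = (-13/4, -5)
E = (-5/2, 1)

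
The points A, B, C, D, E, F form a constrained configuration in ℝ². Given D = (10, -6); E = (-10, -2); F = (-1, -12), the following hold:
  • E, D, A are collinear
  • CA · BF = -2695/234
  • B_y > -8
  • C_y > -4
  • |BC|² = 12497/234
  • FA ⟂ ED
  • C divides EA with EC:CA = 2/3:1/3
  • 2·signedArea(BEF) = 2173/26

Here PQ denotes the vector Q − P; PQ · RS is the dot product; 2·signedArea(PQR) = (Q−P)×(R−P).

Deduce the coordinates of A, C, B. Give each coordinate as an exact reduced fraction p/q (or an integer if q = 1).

A = (15/26, -107/26)
B = (83/26, -575/78)
C = (-115/39, -133/39)

1. A_x = 15/26  [E, D, A are collinear ∩ FA ⟂ ED]
2. A_y = -107/26  [E, D, A are collinear ∩ FA ⟂ ED]
   → A = (15/26, -107/26)
3. C_x = -115/39  [C divides EA with EC:CA = 2/3:1/3]
4. C_y = -133/39  [C divides EA with EC:CA = 2/3:1/3]
   → C = (-115/39, -133/39)
5. B_x = 83/26  [2·signedArea(BEF) = 2173/26 ∩ CA · BF = -2695/234]
6. B_y = -575/78  [2·signedArea(BEF) = 2173/26 ∩ CA · BF = -2695/234]
   → B = (83/26, -575/78)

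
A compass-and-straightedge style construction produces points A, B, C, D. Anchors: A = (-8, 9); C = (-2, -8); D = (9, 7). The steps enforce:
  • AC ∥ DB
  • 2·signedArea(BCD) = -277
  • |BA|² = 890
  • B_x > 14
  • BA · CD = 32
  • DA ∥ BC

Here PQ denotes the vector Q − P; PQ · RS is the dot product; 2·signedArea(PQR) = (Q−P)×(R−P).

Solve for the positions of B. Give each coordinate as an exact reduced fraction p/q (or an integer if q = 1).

1. B_x = 15  [DA ∥ BC ∩ AC ∥ DB]
2. B_y = -10  [DA ∥ BC ∩ AC ∥ DB]
   → B = (15, -10)

B = (15, -10)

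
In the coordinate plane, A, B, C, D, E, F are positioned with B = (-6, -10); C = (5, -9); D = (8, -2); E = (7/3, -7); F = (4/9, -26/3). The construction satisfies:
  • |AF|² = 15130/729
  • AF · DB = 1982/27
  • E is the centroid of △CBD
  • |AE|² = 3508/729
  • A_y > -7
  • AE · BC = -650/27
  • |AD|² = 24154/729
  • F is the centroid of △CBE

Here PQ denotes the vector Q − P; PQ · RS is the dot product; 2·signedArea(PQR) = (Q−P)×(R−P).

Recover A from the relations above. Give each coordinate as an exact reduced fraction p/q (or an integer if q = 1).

1. A_x = 121/27  [AF · DB = 1982/27 ∩ AE · BC = -650/27]
2. A_y = -59/9  [AF · DB = 1982/27 ∩ AE · BC = -650/27]
   → A = (121/27, -59/9)

A = (121/27, -59/9)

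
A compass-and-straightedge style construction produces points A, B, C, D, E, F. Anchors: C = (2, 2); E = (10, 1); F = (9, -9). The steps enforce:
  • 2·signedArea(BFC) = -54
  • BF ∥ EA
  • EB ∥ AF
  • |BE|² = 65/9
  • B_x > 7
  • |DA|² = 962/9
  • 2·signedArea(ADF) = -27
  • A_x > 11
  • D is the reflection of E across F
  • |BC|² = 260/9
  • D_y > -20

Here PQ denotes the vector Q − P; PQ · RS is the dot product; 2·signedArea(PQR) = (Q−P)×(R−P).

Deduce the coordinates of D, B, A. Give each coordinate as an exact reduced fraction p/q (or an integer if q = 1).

A = (35/3, -28/3)
B = (22/3, 4/3)
D = (8, -19)

1. D_x = 8  [D is the reflection of E across F]
2. D_y = -19  [D is the reflection of E across F]
   → D = (8, -19)
3. B_x = 22/3  [line -11·x + -7·y + 90 = 0 ∩ |BC|² = 260/9]
4. B_y = 4/3  [line -11·x + -7·y + 90 = 0 ∩ |BC|² = 260/9]
   → B = (22/3, 4/3)
5. A_x = 35/3  [EB ∥ AF ∩ BF ∥ EA]
6. A_y = -28/3  [EB ∥ AF ∩ BF ∥ EA]
   → A = (35/3, -28/3)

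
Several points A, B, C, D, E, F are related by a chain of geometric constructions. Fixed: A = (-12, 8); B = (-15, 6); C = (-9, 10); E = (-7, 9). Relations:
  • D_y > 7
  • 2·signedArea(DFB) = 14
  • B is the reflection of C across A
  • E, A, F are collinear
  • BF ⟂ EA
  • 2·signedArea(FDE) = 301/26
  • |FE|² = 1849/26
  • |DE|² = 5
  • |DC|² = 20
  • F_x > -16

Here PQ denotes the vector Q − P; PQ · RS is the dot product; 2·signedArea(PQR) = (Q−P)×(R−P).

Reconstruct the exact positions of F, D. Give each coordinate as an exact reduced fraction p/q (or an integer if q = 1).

D = (-5, 8)
F = (-397/26, 191/26)

1. F_x = -397/26  [E, A, F are collinear ∩ BF ⟂ EA]
2. F_y = 191/26  [E, A, F are collinear ∩ BF ⟂ EA]
   → F = (-397/26, 191/26)
3. D_x = -5  [2·signedArea(DFB) = 14 ∩ 2·signedArea(FDE) = 301/26]
4. D_y = 8  [2·signedArea(DFB) = 14 ∩ 2·signedArea(FDE) = 301/26]
   → D = (-5, 8)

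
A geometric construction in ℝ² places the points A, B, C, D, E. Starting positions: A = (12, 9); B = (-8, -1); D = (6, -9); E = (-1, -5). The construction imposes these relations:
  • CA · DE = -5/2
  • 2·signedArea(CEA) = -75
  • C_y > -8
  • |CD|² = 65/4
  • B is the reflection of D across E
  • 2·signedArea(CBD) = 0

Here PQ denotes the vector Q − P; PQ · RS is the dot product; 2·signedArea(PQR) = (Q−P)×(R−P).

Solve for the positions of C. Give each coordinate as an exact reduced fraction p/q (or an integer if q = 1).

C = (5/2, -7)

1. C_x = 5/2  [2·signedArea(CBD) = 0 ∩ 2·signedArea(CEA) = -75]
2. C_y = -7  [2·signedArea(CBD) = 0 ∩ 2·signedArea(CEA) = -75]
   → C = (5/2, -7)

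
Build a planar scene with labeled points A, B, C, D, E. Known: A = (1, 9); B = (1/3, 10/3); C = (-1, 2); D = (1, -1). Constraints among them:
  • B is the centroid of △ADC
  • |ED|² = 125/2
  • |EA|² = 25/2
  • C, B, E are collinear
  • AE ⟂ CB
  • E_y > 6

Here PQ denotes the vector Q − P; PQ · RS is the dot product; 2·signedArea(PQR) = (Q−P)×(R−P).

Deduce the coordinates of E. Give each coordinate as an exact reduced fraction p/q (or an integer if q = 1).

E = (7/2, 13/2)

1. E_x = 7/2  [C, B, E are collinear ∩ AE ⟂ CB]
2. E_y = 13/2  [C, B, E are collinear ∩ AE ⟂ CB]
   → E = (7/2, 13/2)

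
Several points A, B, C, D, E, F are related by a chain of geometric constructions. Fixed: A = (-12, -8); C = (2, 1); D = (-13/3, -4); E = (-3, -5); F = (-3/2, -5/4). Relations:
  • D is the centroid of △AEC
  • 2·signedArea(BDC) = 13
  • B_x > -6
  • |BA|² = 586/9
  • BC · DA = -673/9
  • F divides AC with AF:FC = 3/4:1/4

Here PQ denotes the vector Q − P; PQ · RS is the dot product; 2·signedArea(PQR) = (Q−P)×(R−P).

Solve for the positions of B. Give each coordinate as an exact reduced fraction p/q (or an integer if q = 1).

B = (-17/3, -3)

1. B_x = -17/3  [BC · DA = -673/9 ∩ 2·signedArea(BDC) = 13]
2. B_y = -3  [BC · DA = -673/9 ∩ 2·signedArea(BDC) = 13]
   → B = (-17/3, -3)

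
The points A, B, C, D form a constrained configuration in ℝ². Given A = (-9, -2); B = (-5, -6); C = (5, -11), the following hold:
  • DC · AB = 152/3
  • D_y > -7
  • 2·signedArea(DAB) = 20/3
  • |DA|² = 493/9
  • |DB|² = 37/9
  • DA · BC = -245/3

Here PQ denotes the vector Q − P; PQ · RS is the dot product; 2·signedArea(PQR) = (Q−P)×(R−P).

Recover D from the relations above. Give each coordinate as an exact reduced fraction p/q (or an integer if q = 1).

D = (-3, -19/3)

1. D_x = -3  [DC · AB = 152/3 ∩ 2·signedArea(DAB) = 20/3]
2. D_y = -19/3  [DC · AB = 152/3 ∩ 2·signedArea(DAB) = 20/3]
   → D = (-3, -19/3)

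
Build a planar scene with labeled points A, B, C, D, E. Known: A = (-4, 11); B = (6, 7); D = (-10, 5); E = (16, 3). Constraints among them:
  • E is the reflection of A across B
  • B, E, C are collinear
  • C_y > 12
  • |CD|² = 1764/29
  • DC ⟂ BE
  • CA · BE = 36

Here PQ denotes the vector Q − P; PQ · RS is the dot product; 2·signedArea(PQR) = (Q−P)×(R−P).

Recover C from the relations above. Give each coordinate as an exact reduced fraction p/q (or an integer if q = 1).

1. C_x = -206/29  [B, E, C are collinear ∩ DC ⟂ BE]
2. C_y = 355/29  [B, E, C are collinear ∩ DC ⟂ BE]
   → C = (-206/29, 355/29)

C = (-206/29, 355/29)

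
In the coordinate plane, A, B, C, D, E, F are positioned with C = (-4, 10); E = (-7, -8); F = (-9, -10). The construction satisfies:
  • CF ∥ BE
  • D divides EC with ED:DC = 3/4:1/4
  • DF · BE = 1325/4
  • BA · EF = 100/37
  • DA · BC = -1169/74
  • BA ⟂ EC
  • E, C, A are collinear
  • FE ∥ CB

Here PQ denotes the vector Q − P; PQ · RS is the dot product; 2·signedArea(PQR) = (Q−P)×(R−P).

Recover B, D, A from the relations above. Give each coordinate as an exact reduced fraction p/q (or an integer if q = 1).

A = (-134/37, 454/37)
B = (-2, 12)
D = (-19/4, 11/2)

1. B_x = -2  [CF ∥ BE ∩ FE ∥ CB]
2. B_y = 12  [CF ∥ BE ∩ FE ∥ CB]
   → B = (-2, 12)
3. D_x = -19/4  [D divides EC with ED:DC = 3/4:1/4]
4. D_y = 11/2  [D divides EC with ED:DC = 3/4:1/4]
   → D = (-19/4, 11/2)
5. A_x = -134/37  [E, C, A are collinear ∩ BA ⟂ EC]
6. A_y = 454/37  [E, C, A are collinear ∩ BA ⟂ EC]
   → A = (-134/37, 454/37)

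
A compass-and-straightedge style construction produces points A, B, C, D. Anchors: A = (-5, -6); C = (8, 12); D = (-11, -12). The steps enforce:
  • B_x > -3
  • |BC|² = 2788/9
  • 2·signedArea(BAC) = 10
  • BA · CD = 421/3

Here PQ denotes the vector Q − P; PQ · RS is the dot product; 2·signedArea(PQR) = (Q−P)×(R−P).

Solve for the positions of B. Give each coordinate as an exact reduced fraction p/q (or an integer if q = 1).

B = (-8/3, -2)

1. B_x = -8/3  [BA · CD = 421/3 ∩ 2·signedArea(BAC) = 10]
2. B_y = -2  [BA · CD = 421/3 ∩ 2·signedArea(BAC) = 10]
   → B = (-8/3, -2)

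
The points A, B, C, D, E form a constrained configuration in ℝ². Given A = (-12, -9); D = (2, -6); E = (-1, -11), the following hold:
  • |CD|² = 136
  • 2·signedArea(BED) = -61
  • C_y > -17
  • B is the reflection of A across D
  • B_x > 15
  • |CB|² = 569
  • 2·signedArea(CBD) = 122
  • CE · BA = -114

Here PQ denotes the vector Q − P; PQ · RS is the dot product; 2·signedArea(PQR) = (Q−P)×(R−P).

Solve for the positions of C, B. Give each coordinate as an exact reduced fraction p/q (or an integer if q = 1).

B = (16, -3)
C = (-4, -16)

1. B_x = 16  [B is the reflection of A across D]
2. B_y = -3  [B is the reflection of A across D]
   → B = (16, -3)
3. C_x = -4  [2·signedArea(CBD) = 122 ∩ CE · BA = -114]
4. C_y = -16  [2·signedArea(CBD) = 122 ∩ CE · BA = -114]
   → C = (-4, -16)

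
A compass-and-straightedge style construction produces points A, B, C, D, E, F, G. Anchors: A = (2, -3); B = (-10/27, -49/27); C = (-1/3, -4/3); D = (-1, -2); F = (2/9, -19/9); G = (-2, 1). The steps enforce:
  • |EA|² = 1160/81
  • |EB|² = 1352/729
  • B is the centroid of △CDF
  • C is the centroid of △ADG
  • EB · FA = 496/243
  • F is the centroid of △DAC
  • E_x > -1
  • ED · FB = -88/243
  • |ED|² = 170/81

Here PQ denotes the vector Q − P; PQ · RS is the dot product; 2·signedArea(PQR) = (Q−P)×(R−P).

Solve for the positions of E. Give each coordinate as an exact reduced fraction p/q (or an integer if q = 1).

E = (-8/9, -5/9)

1. E_x = -8/9  [line -16/9·x + 8/9·y + -88/81 = 0 ∩ |EB|² = 1352/729]
2. E_y = -5/9  [line -16/9·x + 8/9·y + -88/81 = 0 ∩ |EB|² = 1352/729]
   → E = (-8/9, -5/9)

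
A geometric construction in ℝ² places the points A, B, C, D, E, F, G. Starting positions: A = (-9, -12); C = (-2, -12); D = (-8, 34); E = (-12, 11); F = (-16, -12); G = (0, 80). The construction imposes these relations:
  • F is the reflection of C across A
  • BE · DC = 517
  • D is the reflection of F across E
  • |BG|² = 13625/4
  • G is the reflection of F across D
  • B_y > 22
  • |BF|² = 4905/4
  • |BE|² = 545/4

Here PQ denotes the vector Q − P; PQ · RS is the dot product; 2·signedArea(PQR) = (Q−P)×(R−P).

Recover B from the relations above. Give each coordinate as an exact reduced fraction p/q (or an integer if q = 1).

1. B_x = -10  [line -6·x + 46·y + -1095 = 0 ∩ |BF|² = 4905/4]
2. B_y = 45/2  [line -6·x + 46·y + -1095 = 0 ∩ |BF|² = 4905/4]
   → B = (-10, 45/2)

B = (-10, 45/2)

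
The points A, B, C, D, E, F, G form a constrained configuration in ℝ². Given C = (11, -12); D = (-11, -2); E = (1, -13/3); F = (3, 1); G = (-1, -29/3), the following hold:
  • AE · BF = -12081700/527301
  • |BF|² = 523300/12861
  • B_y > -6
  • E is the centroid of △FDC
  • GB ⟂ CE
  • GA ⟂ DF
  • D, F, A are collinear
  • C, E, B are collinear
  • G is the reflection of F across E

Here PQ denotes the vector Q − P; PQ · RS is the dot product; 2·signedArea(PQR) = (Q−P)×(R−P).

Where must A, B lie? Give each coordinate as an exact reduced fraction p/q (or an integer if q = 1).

1. A_x = -617/205  [D, F, A are collinear ∩ GA ⟂ DF]
2. A_y = -59/205  [D, F, A are collinear ∩ GA ⟂ DF]
   → A = (-617/205, -59/205)
3. B_x = 3309/1429  [C, E, B are collinear ∩ GB ⟂ CE]
4. B_y = -22901/4287  [C, E, B are collinear ∩ GB ⟂ CE]
   → B = (3309/1429, -22901/4287)

A = (-617/205, -59/205)
B = (3309/1429, -22901/4287)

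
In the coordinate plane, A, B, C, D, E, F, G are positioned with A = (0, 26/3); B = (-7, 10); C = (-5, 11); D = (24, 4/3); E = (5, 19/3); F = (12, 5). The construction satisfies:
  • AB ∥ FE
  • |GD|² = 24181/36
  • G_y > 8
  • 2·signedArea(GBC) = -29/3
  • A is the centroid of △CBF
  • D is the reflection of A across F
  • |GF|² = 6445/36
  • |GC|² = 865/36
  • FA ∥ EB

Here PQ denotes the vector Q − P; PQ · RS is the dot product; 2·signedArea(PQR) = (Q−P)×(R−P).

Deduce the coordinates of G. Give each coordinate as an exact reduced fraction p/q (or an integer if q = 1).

G = (-1, 49/6)

1. G_x = -1  [line -1·x + 2·y + -52/3 = 0 ∩ |GC|² = 865/36]
2. G_y = 49/6  [line -1·x + 2·y + -52/3 = 0 ∩ |GC|² = 865/36]
   → G = (-1, 49/6)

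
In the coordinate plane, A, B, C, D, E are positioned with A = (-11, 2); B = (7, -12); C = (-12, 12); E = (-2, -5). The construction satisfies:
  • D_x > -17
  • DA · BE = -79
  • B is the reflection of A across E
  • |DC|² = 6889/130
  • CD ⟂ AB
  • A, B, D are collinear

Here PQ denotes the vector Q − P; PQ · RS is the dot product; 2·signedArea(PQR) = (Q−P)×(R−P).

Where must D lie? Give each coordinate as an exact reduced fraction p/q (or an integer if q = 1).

D = (-2141/130, 813/130)

1. D_x = -2141/130  [A, B, D are collinear ∩ CD ⟂ AB]
2. D_y = 813/130  [A, B, D are collinear ∩ CD ⟂ AB]
   → D = (-2141/130, 813/130)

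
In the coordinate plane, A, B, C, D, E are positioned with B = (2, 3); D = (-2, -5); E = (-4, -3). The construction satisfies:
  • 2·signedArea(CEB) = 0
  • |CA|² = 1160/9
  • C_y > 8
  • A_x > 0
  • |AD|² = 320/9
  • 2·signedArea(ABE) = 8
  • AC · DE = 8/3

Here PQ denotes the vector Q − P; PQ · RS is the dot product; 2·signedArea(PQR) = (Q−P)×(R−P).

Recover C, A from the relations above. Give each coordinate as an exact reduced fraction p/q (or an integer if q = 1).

1. A_x = 2/3  [line 6·x + -6·y + -2 = 0 ∩ |AD|² = 320/9]
2. A_y = 1/3  [line 6·x + -6·y + -2 = 0 ∩ |AD|² = 320/9]
   → A = (2/3, 1/3)
3. C_x = 8  [line -6·x + 6·y + -6 = 0 ∩ |CA|² = 1160/9]
4. C_y = 9  [line -6·x + 6·y + -6 = 0 ∩ |CA|² = 1160/9]
   → C = (8, 9)

A = (2/3, 1/3)
C = (8, 9)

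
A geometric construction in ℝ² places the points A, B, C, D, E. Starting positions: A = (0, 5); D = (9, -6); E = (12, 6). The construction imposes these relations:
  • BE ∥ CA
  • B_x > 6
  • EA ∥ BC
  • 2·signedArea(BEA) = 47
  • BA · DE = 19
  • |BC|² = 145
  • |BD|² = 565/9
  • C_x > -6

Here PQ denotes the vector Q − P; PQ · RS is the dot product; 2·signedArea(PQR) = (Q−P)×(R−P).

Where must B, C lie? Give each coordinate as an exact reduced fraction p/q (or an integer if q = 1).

B = (7, 5/3)
C = (-5, 2/3)

1. B_x = 7  [2·signedArea(BEA) = 47 ∩ BA · DE = 19]
2. B_y = 5/3  [2·signedArea(BEA) = 47 ∩ BA · DE = 19]
   → B = (7, 5/3)
3. C_x = -5  [BE ∥ CA ∩ EA ∥ BC]
4. C_y = 2/3  [BE ∥ CA ∩ EA ∥ BC]
   → C = (-5, 2/3)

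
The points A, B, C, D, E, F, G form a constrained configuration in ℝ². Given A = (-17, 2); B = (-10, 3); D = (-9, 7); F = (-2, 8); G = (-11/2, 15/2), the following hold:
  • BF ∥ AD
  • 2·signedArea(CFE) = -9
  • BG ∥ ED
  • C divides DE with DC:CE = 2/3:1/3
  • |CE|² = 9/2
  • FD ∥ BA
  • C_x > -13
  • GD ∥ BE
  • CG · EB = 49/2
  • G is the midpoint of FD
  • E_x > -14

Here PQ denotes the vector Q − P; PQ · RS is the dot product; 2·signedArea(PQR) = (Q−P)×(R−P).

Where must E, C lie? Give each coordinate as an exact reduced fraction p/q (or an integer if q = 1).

C = (-12, 4)
E = (-27/2, 5/2)

1. E_x = -27/2  [BG ∥ ED ∩ GD ∥ BE]
2. E_y = 5/2  [BG ∥ ED ∩ GD ∥ BE]
   → E = (-27/2, 5/2)
3. C_x = -12  [C divides DE with DC:CE = 2/3:1/3]
4. C_y = 4  [C divides DE with DC:CE = 2/3:1/3]
   → C = (-12, 4)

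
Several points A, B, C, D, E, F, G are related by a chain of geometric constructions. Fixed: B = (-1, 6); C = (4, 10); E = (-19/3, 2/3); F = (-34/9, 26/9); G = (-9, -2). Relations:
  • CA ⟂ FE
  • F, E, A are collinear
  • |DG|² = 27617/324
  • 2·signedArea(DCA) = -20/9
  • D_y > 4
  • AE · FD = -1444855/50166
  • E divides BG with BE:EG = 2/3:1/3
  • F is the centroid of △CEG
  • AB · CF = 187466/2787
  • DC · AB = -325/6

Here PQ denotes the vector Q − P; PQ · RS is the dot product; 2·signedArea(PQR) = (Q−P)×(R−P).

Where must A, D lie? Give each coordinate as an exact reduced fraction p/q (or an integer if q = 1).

1. A_x = 3876/929  [F, E, A are collinear ∩ CA ⟂ FE]
2. A_y = 9106/929  [F, E, A are collinear ∩ CA ⟂ FE]
   → A = (3876/929, 9106/929)
3. D_x = -43/18  [2·signedArea(DCA) = -20/9 ∩ DC · AB = -325/6]
4. D_y = 40/9  [2·signedArea(DCA) = -20/9 ∩ DC · AB = -325/6]
   → D = (-43/18, 40/9)

A = (3876/929, 9106/929)
D = (-43/18, 40/9)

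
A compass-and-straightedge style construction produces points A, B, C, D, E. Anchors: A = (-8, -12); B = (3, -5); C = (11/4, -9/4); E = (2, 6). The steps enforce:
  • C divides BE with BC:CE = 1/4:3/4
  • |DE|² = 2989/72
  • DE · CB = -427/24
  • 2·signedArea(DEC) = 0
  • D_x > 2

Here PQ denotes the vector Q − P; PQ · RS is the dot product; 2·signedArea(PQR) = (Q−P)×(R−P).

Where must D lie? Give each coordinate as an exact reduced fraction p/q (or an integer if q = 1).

D = (31/12, -5/12)

1. D_x = 31/12  [2·signedArea(DEC) = 0 ∩ DE · CB = -427/24]
2. D_y = -5/12  [2·signedArea(DEC) = 0 ∩ DE · CB = -427/24]
   → D = (31/12, -5/12)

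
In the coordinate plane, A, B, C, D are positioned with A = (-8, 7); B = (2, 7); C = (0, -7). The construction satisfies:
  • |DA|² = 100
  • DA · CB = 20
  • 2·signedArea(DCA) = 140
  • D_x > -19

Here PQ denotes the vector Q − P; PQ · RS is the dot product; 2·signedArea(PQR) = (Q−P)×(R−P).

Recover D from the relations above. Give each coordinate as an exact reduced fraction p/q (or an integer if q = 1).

1. D_x = -18  [DA · CB = 20 ∩ 2·signedArea(DCA) = 140]
2. D_y = 7  [DA · CB = 20 ∩ 2·signedArea(DCA) = 140]
   → D = (-18, 7)

D = (-18, 7)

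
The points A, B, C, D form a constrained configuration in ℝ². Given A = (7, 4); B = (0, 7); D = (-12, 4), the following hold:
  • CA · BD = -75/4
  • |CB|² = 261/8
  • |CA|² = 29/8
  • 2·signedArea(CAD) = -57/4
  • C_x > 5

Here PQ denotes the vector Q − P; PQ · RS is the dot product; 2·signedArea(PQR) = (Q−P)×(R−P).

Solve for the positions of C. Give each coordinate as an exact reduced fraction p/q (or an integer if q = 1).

1. C_x = 21/4  [CA · BD = -75/4 ∩ 2·signedArea(CAD) = -57/4]
2. C_y = 19/4  [CA · BD = -75/4 ∩ 2·signedArea(CAD) = -57/4]
   → C = (21/4, 19/4)

C = (21/4, 19/4)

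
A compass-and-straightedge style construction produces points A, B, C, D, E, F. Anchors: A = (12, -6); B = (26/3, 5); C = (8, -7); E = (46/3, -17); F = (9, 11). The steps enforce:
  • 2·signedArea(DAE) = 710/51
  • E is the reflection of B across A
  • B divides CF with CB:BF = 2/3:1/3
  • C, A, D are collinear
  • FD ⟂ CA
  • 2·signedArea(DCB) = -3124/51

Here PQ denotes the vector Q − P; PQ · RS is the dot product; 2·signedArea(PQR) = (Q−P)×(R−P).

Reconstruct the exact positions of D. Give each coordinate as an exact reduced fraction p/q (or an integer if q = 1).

D = (224/17, -97/17)

1. D_x = 224/17  [C, A, D are collinear ∩ FD ⟂ CA]
2. D_y = -97/17  [C, A, D are collinear ∩ FD ⟂ CA]
   → D = (224/17, -97/17)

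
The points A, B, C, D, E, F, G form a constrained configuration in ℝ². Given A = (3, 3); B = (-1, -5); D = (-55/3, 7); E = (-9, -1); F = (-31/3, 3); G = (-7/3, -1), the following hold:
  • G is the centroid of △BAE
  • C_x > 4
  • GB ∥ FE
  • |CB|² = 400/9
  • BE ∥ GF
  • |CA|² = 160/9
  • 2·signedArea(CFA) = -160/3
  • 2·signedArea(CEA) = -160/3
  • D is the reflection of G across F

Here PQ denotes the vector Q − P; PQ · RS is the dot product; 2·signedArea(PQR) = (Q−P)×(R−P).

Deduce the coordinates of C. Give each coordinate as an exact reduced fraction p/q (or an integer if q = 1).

1. C_x = 13/3  [2·signedArea(CEA) = -160/3 ∩ 2·signedArea(CFA) = -160/3]
2. C_y = -1  [2·signedArea(CEA) = -160/3 ∩ 2·signedArea(CFA) = -160/3]
   → C = (13/3, -1)

C = (13/3, -1)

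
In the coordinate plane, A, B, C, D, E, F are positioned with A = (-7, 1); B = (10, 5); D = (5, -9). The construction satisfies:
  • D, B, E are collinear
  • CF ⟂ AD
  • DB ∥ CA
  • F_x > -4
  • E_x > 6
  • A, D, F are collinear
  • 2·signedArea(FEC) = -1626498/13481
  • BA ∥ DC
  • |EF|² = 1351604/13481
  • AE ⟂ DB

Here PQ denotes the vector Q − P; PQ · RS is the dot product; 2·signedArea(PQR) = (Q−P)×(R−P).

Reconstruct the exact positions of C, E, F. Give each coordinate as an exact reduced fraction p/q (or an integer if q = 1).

C = (-12, -13)
E = (1505/221, -869/221)
F = (-187/61, -139/61)

1. C_x = -12  [DB ∥ CA ∩ BA ∥ DC]
2. C_y = -13  [DB ∥ CA ∩ BA ∥ DC]
   → C = (-12, -13)
3. E_x = 1505/221  [D, B, E are collinear ∩ AE ⟂ DB]
4. E_y = -869/221  [D, B, E are collinear ∩ AE ⟂ DB]
   → E = (1505/221, -869/221)
5. F_x = -187/61  [A, D, F are collinear ∩ CF ⟂ AD]
6. F_y = -139/61  [A, D, F are collinear ∩ CF ⟂ AD]
   → F = (-187/61, -139/61)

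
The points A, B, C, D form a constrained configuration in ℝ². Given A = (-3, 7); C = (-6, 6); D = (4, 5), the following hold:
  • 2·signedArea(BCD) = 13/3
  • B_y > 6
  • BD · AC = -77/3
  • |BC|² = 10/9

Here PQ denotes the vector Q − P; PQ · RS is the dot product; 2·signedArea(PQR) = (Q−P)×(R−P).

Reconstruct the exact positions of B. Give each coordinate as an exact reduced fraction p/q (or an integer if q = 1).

B = (-5, 19/3)

1. B_x = -5  [2·signedArea(BCD) = 13/3 ∩ BD · AC = -77/3]
2. B_y = 19/3  [2·signedArea(BCD) = 13/3 ∩ BD · AC = -77/3]
   → B = (-5, 19/3)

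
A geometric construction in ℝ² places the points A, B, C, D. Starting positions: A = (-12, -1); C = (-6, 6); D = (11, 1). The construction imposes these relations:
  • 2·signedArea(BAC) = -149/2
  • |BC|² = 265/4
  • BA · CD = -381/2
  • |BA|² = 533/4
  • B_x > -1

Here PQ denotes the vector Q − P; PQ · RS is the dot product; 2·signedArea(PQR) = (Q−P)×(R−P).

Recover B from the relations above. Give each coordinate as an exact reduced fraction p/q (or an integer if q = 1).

B = (-1/2, 0)

1. B_x = -1/2  [BA · CD = -381/2 ∩ 2·signedArea(BAC) = -149/2]
2. B_y = 0  [BA · CD = -381/2 ∩ 2·signedArea(BAC) = -149/2]
   → B = (-1/2, 0)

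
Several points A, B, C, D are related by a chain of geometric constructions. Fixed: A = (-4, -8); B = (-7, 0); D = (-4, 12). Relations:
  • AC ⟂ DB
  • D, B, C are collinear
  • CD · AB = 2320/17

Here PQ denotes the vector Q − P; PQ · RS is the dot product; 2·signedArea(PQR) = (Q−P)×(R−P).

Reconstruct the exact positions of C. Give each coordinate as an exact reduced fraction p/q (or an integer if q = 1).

1. C_x = -148/17  [D, B, C are collinear ∩ AC ⟂ DB]
2. C_y = -116/17  [D, B, C are collinear ∩ AC ⟂ DB]
   → C = (-148/17, -116/17)

C = (-148/17, -116/17)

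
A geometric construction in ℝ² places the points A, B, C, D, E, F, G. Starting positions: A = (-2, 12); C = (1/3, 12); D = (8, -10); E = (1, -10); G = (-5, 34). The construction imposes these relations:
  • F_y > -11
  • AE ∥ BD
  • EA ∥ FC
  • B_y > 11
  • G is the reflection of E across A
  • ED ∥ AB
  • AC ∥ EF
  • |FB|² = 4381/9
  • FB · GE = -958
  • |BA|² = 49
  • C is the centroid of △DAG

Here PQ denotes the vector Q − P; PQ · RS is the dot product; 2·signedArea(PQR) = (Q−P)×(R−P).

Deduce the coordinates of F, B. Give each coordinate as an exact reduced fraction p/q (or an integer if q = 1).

B = (5, 12)
F = (10/3, -10)

1. F_x = 10/3  [EA ∥ FC ∩ AC ∥ EF]
2. F_y = -10  [EA ∥ FC ∩ AC ∥ EF]
   → F = (10/3, -10)
3. B_x = 5  [AE ∥ BD ∩ ED ∥ AB]
4. B_y = 12  [AE ∥ BD ∩ ED ∥ AB]
   → B = (5, 12)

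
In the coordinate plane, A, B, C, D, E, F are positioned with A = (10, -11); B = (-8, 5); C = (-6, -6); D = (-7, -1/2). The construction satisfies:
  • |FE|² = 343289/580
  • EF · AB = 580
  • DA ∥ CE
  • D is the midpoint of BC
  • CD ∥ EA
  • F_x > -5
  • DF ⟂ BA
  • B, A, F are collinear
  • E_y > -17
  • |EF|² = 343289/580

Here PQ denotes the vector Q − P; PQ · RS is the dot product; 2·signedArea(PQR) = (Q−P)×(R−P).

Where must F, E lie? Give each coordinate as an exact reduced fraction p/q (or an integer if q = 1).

E = (11, -33/2)
F = (-683/145, 301/145)

1. F_x = -683/145  [B, A, F are collinear ∩ DF ⟂ BA]
2. F_y = 301/145  [B, A, F are collinear ∩ DF ⟂ BA]
   → F = (-683/145, 301/145)
3. E_x = 11  [CD ∥ EA ∩ DA ∥ CE]
4. E_y = -33/2  [CD ∥ EA ∩ DA ∥ CE]
   → E = (11, -33/2)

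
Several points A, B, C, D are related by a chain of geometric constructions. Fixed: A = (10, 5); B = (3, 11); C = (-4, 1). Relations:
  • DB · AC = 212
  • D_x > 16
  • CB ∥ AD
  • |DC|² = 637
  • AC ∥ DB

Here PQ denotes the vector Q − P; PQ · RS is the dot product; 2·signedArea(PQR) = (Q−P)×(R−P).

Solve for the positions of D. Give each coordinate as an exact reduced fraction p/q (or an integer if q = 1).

1. D_x = 17  [AC ∥ DB ∩ CB ∥ AD]
2. D_y = 15  [AC ∥ DB ∩ CB ∥ AD]
   → D = (17, 15)

D = (17, 15)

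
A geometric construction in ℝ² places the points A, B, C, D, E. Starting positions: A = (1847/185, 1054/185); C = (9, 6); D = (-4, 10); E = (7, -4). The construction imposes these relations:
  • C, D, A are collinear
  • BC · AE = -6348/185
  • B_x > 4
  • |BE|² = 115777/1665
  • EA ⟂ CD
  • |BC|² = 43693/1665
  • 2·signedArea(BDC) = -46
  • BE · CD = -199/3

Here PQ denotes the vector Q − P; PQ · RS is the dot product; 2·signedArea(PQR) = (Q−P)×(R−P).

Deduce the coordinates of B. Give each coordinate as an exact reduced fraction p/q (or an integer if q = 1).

1. B_x = 2402/555  [2·signedArea(BDC) = -46 ∩ BE · CD = -199/3]
2. B_y = 2164/555  [2·signedArea(BDC) = -46 ∩ BE · CD = -199/3]
   → B = (2402/555, 2164/555)

B = (2402/555, 2164/555)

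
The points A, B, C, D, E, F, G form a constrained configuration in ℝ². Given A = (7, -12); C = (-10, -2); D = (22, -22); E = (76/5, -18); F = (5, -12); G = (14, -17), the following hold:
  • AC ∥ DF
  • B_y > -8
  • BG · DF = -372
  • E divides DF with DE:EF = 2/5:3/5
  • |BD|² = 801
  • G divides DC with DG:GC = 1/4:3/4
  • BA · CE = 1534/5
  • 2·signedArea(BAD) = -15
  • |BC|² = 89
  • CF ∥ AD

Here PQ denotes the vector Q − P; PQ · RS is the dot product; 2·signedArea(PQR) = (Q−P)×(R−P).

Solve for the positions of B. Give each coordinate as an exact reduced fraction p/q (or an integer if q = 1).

1. B_x = -2  [BA · CE = 1534/5 ∩ BG · DF = -372]
2. B_y = -7  [BA · CE = 1534/5 ∩ BG · DF = -372]
   → B = (-2, -7)

B = (-2, -7)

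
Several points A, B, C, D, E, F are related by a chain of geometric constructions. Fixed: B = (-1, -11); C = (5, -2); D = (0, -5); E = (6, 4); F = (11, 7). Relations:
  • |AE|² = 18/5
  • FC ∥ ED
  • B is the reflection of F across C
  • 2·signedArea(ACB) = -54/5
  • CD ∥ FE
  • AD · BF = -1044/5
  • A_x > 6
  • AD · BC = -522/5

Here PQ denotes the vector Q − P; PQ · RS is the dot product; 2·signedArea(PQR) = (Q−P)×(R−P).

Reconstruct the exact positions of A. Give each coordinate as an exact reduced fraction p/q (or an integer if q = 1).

A = (33/5, 11/5)

1. A_x = 33/5  [2·signedArea(ACB) = -54/5 ∩ AD · BF = -1044/5]
2. A_y = 11/5  [2·signedArea(ACB) = -54/5 ∩ AD · BF = -1044/5]
   → A = (33/5, 11/5)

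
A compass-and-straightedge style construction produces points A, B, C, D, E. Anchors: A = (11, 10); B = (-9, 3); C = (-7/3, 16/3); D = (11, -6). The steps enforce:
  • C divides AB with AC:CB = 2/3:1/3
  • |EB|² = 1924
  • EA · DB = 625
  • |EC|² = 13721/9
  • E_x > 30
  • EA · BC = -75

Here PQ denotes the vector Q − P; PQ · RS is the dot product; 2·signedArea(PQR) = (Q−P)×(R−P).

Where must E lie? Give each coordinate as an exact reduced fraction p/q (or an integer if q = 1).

1. E_x = 31  [EA · DB = 625 ∩ EA · BC = -75]
2. E_y = -15  [EA · DB = 625 ∩ EA · BC = -75]
   → E = (31, -15)

E = (31, -15)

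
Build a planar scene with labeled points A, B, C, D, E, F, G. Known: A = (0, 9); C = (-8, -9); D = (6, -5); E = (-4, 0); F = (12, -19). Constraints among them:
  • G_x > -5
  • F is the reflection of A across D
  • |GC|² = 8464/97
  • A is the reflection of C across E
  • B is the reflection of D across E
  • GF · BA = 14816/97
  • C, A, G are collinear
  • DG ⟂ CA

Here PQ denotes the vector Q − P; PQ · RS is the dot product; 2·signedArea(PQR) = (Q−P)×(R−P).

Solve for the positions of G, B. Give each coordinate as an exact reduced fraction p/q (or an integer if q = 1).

B = (-14, 5)
G = (-408/97, -45/97)

1. G_x = -408/97  [C, A, G are collinear ∩ DG ⟂ CA]
2. G_y = -45/97  [C, A, G are collinear ∩ DG ⟂ CA]
   → G = (-408/97, -45/97)
3. B_x = -14  [B is the reflection of D across E]
4. B_y = 5  [B is the reflection of D across E]
   → B = (-14, 5)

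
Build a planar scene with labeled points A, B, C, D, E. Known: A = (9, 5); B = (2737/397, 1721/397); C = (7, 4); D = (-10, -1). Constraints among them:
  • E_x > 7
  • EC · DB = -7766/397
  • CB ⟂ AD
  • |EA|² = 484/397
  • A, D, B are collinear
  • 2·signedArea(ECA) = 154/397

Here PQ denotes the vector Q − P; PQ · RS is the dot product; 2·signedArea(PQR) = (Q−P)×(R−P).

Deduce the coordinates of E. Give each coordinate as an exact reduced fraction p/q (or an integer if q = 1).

1. E_x = 3155/397  [EC · DB = -7766/397 ∩ 2·signedArea(ECA) = 154/397]
2. E_y = 1853/397  [EC · DB = -7766/397 ∩ 2·signedArea(ECA) = 154/397]
   → E = (3155/397, 1853/397)

E = (3155/397, 1853/397)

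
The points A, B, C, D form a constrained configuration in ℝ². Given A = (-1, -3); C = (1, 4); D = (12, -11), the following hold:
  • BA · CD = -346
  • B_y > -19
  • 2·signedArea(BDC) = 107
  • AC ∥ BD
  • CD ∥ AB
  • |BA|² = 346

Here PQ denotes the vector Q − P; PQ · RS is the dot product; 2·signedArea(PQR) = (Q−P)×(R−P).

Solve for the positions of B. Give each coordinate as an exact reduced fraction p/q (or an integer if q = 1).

1. B_x = 10  [AC ∥ BD ∩ CD ∥ AB]
2. B_y = -18  [AC ∥ BD ∩ CD ∥ AB]
   → B = (10, -18)

B = (10, -18)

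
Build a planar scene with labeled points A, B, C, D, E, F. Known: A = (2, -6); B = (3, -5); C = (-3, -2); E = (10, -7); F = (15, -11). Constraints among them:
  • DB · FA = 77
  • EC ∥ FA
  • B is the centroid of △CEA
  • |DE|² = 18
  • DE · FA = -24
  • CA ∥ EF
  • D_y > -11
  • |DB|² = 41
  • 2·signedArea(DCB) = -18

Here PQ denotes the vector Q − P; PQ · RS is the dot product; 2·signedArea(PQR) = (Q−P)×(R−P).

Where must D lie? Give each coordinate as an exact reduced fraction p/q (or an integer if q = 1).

D = (7, -10)

1. D_x = 7  [2·signedArea(DCB) = -18 ∩ DB · FA = 77]
2. D_y = -10  [2·signedArea(DCB) = -18 ∩ DB · FA = 77]
   → D = (7, -10)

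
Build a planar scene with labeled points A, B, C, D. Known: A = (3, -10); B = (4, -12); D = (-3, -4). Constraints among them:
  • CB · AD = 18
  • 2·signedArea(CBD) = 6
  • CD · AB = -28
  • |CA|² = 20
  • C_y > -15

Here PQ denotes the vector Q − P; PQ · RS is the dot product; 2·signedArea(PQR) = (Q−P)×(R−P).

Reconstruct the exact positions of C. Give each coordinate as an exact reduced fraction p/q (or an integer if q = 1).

1. C_x = 5  [CD · AB = -28 ∩ CB · AD = 18]
2. C_y = -14  [CD · AB = -28 ∩ CB · AD = 18]
   → C = (5, -14)

C = (5, -14)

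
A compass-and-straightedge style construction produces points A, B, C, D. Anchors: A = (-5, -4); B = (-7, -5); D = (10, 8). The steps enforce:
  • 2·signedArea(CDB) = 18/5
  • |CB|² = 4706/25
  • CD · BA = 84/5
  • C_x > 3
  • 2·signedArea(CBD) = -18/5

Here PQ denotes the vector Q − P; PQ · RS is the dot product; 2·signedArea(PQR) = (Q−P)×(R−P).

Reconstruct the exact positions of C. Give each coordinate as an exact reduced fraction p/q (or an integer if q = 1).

C = (4, 16/5)

1. C_x = 4  [2·signedArea(CDB) = 18/5 ∩ CD · BA = 84/5]
2. C_y = 16/5  [2·signedArea(CDB) = 18/5 ∩ CD · BA = 84/5]
   → C = (4, 16/5)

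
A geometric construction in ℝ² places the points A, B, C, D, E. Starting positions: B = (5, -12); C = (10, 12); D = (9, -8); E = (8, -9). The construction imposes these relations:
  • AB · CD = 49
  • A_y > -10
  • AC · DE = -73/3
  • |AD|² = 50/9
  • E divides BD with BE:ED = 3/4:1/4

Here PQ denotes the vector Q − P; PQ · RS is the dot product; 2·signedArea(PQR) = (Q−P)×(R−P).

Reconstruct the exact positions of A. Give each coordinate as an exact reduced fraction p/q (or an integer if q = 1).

1. A_x = 22/3  [AB · CD = 49 ∩ AC · DE = -73/3]
2. A_y = -29/3  [AB · CD = 49 ∩ AC · DE = -73/3]
   → A = (22/3, -29/3)

A = (22/3, -29/3)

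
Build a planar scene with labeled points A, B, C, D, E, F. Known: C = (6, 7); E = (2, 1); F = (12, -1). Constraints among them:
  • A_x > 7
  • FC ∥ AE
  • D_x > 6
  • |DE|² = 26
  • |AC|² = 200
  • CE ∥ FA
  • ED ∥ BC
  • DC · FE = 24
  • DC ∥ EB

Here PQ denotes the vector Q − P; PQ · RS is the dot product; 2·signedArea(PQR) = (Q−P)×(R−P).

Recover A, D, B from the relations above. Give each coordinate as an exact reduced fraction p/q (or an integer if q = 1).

1. A_x = 8  [FC ∥ AE ∩ CE ∥ FA]
2. A_y = -7  [FC ∥ AE ∩ CE ∥ FA]
   → A = (8, -7)
3. D_x = 7  [line 10·x + -2·y + -70 = 0 ∩ |DE|² = 26]
4. D_y = 0  [line 10·x + -2·y + -70 = 0 ∩ |DE|² = 26]
   → D = (7, 0)
5. B_x = 1  [ED ∥ BC ∩ DC ∥ EB]
6. B_y = 8  [ED ∥ BC ∩ DC ∥ EB]
   → B = (1, 8)

A = (8, -7)
B = (1, 8)
D = (7, 0)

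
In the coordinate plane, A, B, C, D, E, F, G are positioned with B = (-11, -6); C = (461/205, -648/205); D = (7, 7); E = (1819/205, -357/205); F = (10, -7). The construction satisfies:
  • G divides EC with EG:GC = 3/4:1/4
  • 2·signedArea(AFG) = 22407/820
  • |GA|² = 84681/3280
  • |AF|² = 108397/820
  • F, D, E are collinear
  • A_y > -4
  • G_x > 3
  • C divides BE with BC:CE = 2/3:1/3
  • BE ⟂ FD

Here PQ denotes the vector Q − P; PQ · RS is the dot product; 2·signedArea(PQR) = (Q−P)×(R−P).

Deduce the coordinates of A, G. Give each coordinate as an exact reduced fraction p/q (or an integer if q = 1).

1. G_x = 1601/410  [G divides EC with EG:GC = 3/4:1/4]
2. G_y = -2301/820  [G divides EC with EG:GC = 3/4:1/4]
   → G = (1601/410, -2301/820)
3. A_x = -218/205  [line -3439/820·x + -2499/410·y + -23003/820 = 0 ∩ |AF|² = 108397/820]
4. A_y = -1587/410  [line -3439/820·x + -2499/410·y + -23003/820 = 0 ∩ |AF|² = 108397/820]
   → A = (-218/205, -1587/410)

A = (-218/205, -1587/410)
G = (1601/410, -2301/820)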